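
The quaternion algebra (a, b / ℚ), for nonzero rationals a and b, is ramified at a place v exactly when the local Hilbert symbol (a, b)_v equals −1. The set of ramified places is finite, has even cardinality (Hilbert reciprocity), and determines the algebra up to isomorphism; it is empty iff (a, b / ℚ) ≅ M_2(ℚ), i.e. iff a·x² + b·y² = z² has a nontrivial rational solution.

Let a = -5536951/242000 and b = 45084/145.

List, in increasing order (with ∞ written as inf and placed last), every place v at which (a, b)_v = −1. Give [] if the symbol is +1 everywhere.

(a, b) ≡ (-1955, 5655) mod (ℚ^×)²; places V = {2, 3, 5, 7, 11, 13, 17, 23, 29, ∞}.
(a,b)_29: α=0, u≡2; β=-1, v≡21 (mod 29); (2|29)=-1, (21|29)=-1; sign (−1)^0·-1^-1·-1^0 = -1.
(a,b)_11: α=-2, u≡1; β=0, v≡3 (mod 11); (1|11)=+1, (3|11)=+1; sign (−1)^0·+1^0·+1^-2 = +1.
(a,b)_7: α=2, u≡3; β=0, v≡5 (mod 7); (3|7)=-1, (5|7)=-1; sign (−1)^0·-1^0·-1^2 = +1.
(a,b)_17: α=3, u≡16; β=2, v≡6 (mod 17); (16|17)=+1, (6|17)=-1; sign (−1)^0·+1^2·-1^3 = -1.
(a,b)_23: α=1, u≡7; β=0, v≡17 (mod 23); (7|23)=-1, (17|23)=-1; sign (−1)^0·-1^0·-1^1 = -1.
(a,b)_∞: sgn(-1955)=−, sgn(5655)=+, so +1.
(a,b)_13: α=0, u≡7; β=1, v≡5 (mod 13); (7|13)=-1, (5|13)=-1; sign (−1)^0·-1^1·-1^0 = -1.
(a,b)_5: α=-3, u≡4; β=-1, v≡1 (mod 5); (4|5)=+1, (1|5)=+1; sign (−1)^0·+1^-1·+1^-3 = +1.
(a,b)_3: α=0, u≡1; β=1, v≡1 (mod 3); (1|3)=+1, (1|3)=+1; sign (−1)^0·+1^1·+1^0 = +1.
(a,b)_2: α=-4, β=2; u≡5, v≡7 (mod 8); ε(u)ε(v)=0·1, αω(v)=-4·0, βω(u)=2·1; sum ≡ 0  ⇒  +1.
Ram(-1955, 5655) = {13, 17, 23, 29}; no ℚ_13-point on the conic.

[13, 17, 23, 29]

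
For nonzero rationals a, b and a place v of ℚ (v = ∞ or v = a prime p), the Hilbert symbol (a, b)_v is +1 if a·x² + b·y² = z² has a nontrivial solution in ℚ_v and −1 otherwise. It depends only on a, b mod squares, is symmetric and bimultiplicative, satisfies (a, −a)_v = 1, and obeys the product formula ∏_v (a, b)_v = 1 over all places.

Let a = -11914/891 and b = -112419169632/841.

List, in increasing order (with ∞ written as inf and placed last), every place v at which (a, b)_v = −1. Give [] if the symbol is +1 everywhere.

[2, 7, 37, inf]

Mod squares: a ≡ -131054, b ≡ -22. Check v ∈ {∞, 2, 3, 7, 11, 23, 29, 37}.
v=2: v_2(a)=1, v_2(b)=5; units ≡ 1, 5 (mod 8); ε·ε+αω+βω = 0·0+1·1+5·0 ≡ 1  ⇒  (a,b)_2 = -1.
v=7: a=7^1·(≡3), b=7^2·(≡6) mod 7; (3|7)=-1, (6|7)=-1; (−1)^{1·2·3}·(-1)^2·(-1)^1 = -1.
v=3: a=3^-4·(≡1), b=3^2·(≡2) mod 3; (1|3)=+1, (2|3)=-1; (−1)^{-4·2·1}·(+1)^2·(-1)^-4 = +1.
v=∞: -131054 < 0 and -22 < 0  ⇒  (a,b)_∞ = -1.
v=29: a=29^0·(≡3), b=29^-2·(≡7) mod 29; (3|29)=-1, (7|29)=+1; (−1)^{0·-2·14}·(-1)^-2·(+1)^0 = +1.
v=11: a=11^-1·(≡8), b=11^1·(≡1) mod 11; (8|11)=-1, (1|11)=+1; (−1)^{-1·1·5}·(-1)^1·(+1)^-1 = +1.
v=23: a=23^1·(≡2), b=23^2·(≡6) mod 23; (2|23)=+1, (6|23)=+1; (−1)^{1·2·11}·(+1)^2·(+1)^1 = +1.
v=37: a=37^1·(≡16), b=37^2·(≡15) mod 37; (16|37)=+1, (15|37)=-1; (−1)^{1·2·18}·(+1)^2·(-1)^1 = -1.
(-131054, -22 / ℚ) ramifies at {2, 7, 37, ∞}: a division algebra.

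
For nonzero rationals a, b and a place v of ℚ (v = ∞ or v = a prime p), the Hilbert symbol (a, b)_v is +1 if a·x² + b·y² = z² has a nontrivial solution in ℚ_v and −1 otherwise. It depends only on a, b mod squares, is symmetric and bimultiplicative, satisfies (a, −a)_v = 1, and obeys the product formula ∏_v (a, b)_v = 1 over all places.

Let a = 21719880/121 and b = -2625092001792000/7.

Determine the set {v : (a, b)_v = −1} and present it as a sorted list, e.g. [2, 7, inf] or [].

[2, 5]

Mod squares: a ≡ 3570, b ≡ -35. Check v ∈ {∞, 2, 3, 5, 7, 11, 13, 17}.
v=7: a=7^1·(≡3), b=7^-1·(≡1) mod 7; (3|7)=-1, (1|7)=+1; (−1)^{1·-1·3}·(-1)^-1·(+1)^1 = +1.
v=5: a=5^1·(≡1), b=5^3·(≡2) mod 5; (1|5)=+1, (2|5)=-1; (−1)^{1·3·2}·(+1)^3·(-1)^1 = -1.
v=11: a=11^-2·(≡6), b=11^0·(≡1) mod 11; (6|11)=-1, (1|11)=+1; (−1)^{-2·0·5}·(-1)^0·(+1)^-2 = +1.
v=3: a=3^3·(≡2), b=3^8·(≡1) mod 3; (2|3)=-1, (1|3)=+1; (−1)^{3·8·1}·(-1)^8·(+1)^3 = +1.
v=∞: 3570 > 0 and -35 < 0  ⇒  (a,b)_∞ = +1.
v=13: a=13^2·(≡7), b=13^2·(≡4) mod 13; (7|13)=-1, (4|13)=+1; (−1)^{2·2·6}·(-1)^2·(+1)^2 = +1.
v=17: a=17^1·(≡11), b=17^2·(≡4) mod 17; (11|17)=-1, (4|17)=+1; (−1)^{1·2·8}·(-1)^2·(+1)^1 = +1.
v=2: v_2(a)=3, v_2(b)=16; units ≡ 1, 5 (mod 8); ε·ε+αω+βω = 0·0+3·1+16·0 ≡ 1  ⇒  (a,b)_2 = -1.
Ram(3570, -35) = {2, 5}; no ℚ_2-point on the conic.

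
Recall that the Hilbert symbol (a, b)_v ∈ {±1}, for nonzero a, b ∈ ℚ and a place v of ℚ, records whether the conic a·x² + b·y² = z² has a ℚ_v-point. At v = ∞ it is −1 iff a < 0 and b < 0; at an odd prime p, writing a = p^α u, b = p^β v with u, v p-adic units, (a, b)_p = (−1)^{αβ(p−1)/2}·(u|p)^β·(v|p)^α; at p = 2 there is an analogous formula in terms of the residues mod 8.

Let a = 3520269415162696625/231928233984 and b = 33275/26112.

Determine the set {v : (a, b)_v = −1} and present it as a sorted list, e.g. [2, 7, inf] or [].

[2, 5]

Mod squares: a ≡ 390, b ≡ 1122. Check v ∈ {∞, 2, 3, 5, 11, 13, 17}.
v=2: v_2(a)=-33, v_2(b)=-9; units ≡ 3, 1 (mod 8); ε·ε+αω+βω = 1·0+-33·0+-9·1 ≡ 1  ⇒  (a,b)_2 = -1.
v=17: a=17^4·(≡16), b=17^-1·(≡1) mod 17; (16|17)=+1, (1|17)=+1; (−1)^{4·-1·8}·(+1)^-1·(+1)^4 = +1.
v=3: a=3^-3·(≡1), b=3^-1·(≡2) mod 3; (1|3)=+1, (2|3)=-1; (−1)^{-3·-1·1}·(+1)^-1·(-1)^-3 = +1.
v=∞: 390 > 0 and 1122 > 0  ⇒  (a,b)_∞ = +1.
v=11: a=11^10·(≡4), b=11^3·(≡4) mod 11; (4|11)=+1, (4|11)=+1; (−1)^{10·3·5}·(+1)^3·(+1)^10 = +1.
v=5: a=5^3·(≡2), b=5^2·(≡3) mod 5; (2|5)=-1, (3|5)=-1; (−1)^{3·2·2}·(-1)^2·(-1)^3 = -1.
v=13: a=13^1·(≡1), b=13^0·(≡1) mod 13; (1|13)=+1, (1|13)=+1; (−1)^{1·0·6}·(+1)^0·(+1)^1 = +1.
|Ram(390, 1122)| = 2, even; anisotropic at {2, 5}.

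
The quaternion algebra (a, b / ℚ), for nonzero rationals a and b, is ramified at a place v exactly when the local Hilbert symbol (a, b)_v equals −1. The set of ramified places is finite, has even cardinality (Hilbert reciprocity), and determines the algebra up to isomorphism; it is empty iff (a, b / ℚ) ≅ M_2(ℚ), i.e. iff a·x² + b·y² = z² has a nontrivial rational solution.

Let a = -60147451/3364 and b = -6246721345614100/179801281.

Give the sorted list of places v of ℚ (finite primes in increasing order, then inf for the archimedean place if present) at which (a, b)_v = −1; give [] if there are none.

[19, 41, 47, inf]

(a, b) ≡ (-25051, -589) mod (ℚ^×)²; places V = {2, 5, 7, 11, 13, 19, 23, 29, 31, 41, 47, 53, ∞}.
(a,b)_5: α=0, u≡1; β=2, v≡1 (mod 5); (1|5)=+1, (1|5)=+1; sign (−1)^0·+1^2·+1^0 = +1.
(a,b)_53: α=0, u≡20; β=-2, v≡15 (mod 53); (20|53)=-1, (15|53)=+1; sign (−1)^0·-1^-2·+1^0 = +1.
(a,b)_13: α=1, u≡9; β=4, v≡4 (mod 13); (9|13)=+1, (4|13)=+1; sign (−1)^0·+1^4·+1^1 = +1.
(a,b)_41: α=1, u≡5; β=2, v≡12 (mod 41); (5|41)=+1, (12|41)=-1; sign (−1)^0·+1^2·-1^1 = -1.
(a,b)_19: α=0, u≡13; β=1, v≡5 (mod 19); (13|19)=-1, (5|19)=+1; sign (−1)^0·-1^1·+1^0 = -1.
(a,b)_11: α=0, u≡6; β=-2, v≡3 (mod 11); (6|11)=-1, (3|11)=+1; sign (−1)^0·-1^-2·+1^0 = +1.
(a,b)_∞: sgn(-25051)=−, sgn(-589)=−, so -1.
(a,b)_7: α=4, u≡4; β=0, v≡3 (mod 7); (4|7)=+1, (3|7)=-1; sign (−1)^0·+1^0·-1^4 = +1.
(a,b)_2: α=-2, β=2; u≡5, v≡3 (mod 8); ε(u)ε(v)=0·1, αω(v)=-2·1, βω(u)=2·1; sum ≡ 0  ⇒  +1.
(a,b)_47: α=1, u≡22; β=2, v≡20 (mod 47); (22|47)=-1, (20|47)=-1; sign (−1)^0·-1^2·-1^1 = -1.
(a,b)_23: α=0, u≡17; β=-2, v≡6 (mod 23); (17|23)=-1, (6|23)=+1; sign (−1)^0·-1^-2·+1^0 = +1.
(a,b)_29: α=-2, u≡7; β=0, v≡25 (mod 29); (7|29)=+1, (25|29)=+1; sign (−1)^0·+1^0·+1^-2 = +1.
(a,b)_31: α=0, u≡9; β=1, v≡23 (mod 31); (9|31)=+1, (23|31)=-1; sign (−1)^0·+1^1·-1^0 = +1.
(-25051, -589 / ℚ) ramifies at {19, 41, 47, ∞}: a division algebra.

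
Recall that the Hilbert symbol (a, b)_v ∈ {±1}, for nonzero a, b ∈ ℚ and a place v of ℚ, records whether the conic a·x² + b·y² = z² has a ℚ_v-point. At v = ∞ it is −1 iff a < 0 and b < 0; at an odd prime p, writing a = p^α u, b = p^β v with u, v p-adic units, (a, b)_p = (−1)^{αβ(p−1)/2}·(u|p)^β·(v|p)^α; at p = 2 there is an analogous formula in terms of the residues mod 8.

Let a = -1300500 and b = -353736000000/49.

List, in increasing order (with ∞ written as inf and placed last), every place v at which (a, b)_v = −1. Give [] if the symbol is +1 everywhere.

(a, b) ≡ (-5, -34) mod (ℚ^×)²; places V = {2, 3, 5, 7, 17, ∞}.
(a,b)_∞: sgn(-5)=−, sgn(-34)=−, so -1.
(a,b)_5: α=3, u≡1; β=6, v≡4 (mod 5); (1|5)=+1, (4|5)=+1; sign (−1)^0·+1^6·+1^3 = +1.
(a,b)_17: α=2, u≡5; β=3, v≡1 (mod 17); (5|17)=-1, (1|17)=+1; sign (−1)^0·-1^3·+1^2 = -1.
(a,b)_7: α=0, u≡2; β=-2, v≡2 (mod 7); (2|7)=+1, (2|7)=+1; sign (−1)^0·+1^-2·+1^0 = +1.
(a,b)_2: α=2, β=9; u≡3, v≡7 (mod 8); ε(u)ε(v)=1·1, αω(v)=2·0, βω(u)=9·1; sum ≡ 0  ⇒  +1.
(a,b)_3: α=2, u≡1; β=2, v≡2 (mod 3); (1|3)=+1, (2|3)=-1; sign (−1)^0·+1^2·-1^2 = +1.
(-5, -34 / ℚ) ramifies at {17, ∞}: a division algebra.

[17, inf]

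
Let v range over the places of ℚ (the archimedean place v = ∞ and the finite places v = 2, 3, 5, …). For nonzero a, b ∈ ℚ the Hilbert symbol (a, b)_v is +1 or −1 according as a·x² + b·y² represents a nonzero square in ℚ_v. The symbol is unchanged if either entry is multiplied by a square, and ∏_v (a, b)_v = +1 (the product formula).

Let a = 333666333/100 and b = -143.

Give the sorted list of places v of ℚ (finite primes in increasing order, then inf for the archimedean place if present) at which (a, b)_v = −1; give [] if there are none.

[13, 37]

Mod squares: a ≡ 37, b ≡ -143. Check v ∈ {∞, 2, 3, 5, 7, 11, 13, 37}.
v=37: a=37^1·(≡27), b=37^0·(≡5) mod 37; (27|37)=+1, (5|37)=-1; (−1)^{1·0·18}·(+1)^0·(-1)^1 = -1.
v=13: a=13^2·(≡11), b=13^1·(≡2) mod 13; (11|13)=-1, (2|13)=-1; (−1)^{2·1·6}·(-1)^1·(-1)^2 = -1.
v=11: a=11^2·(≡5), b=11^1·(≡9) mod 11; (5|11)=+1, (9|11)=+1; (−1)^{2·1·5}·(+1)^1·(+1)^2 = +1.
v=5: a=5^-2·(≡2), b=5^0·(≡2) mod 5; (2|5)=-1, (2|5)=-1; (−1)^{-2·0·2}·(-1)^0·(-1)^-2 = +1.
v=3: a=3^2·(≡1), b=3^0·(≡1) mod 3; (1|3)=+1, (1|3)=+1; (−1)^{2·0·1}·(+1)^0·(+1)^2 = +1.
v=7: a=7^2·(≡4), b=7^0·(≡4) mod 7; (4|7)=+1, (4|7)=+1; (−1)^{2·0·3}·(+1)^0·(+1)^2 = +1.
v=∞: 37 > 0 and -143 < 0  ⇒  (a,b)_∞ = +1.
v=2: v_2(a)=-2, v_2(b)=0; units ≡ 5, 1 (mod 8); ε·ε+αω+βω = 0·0+-2·0+0·1 ≡ 0  ⇒  (a,b)_2 = +1.
(37, -143 / ℚ) ramifies at {13, 37}: a division algebra.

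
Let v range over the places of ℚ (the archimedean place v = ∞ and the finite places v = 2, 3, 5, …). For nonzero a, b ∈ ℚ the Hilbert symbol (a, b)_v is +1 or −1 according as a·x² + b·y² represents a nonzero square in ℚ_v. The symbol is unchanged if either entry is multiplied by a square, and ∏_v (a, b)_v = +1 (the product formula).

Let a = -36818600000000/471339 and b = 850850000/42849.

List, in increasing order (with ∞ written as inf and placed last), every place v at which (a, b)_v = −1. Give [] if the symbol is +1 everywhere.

Mod squares: a ≡ -286, b ≡ 85085. Check v ∈ {∞, 2, 3, 5, 7, 11, 13, 17, 23}.
v=3: a=3^-4·(≡2), b=3^-4·(≡2) mod 3; (2|3)=-1, (2|3)=-1; (−1)^{-4·-4·1}·(-1)^-4·(-1)^-4 = +1.
v=5: a=5^8·(≡1), b=5^5·(≡3) mod 5; (1|5)=+1, (3|5)=-1; (−1)^{8·5·2}·(+1)^5·(-1)^8 = +1.
v=11: a=11^-1·(≡7), b=11^1·(≡6) mod 11; (7|11)=-1, (6|11)=-1; (−1)^{-1·1·5}·(-1)^1·(-1)^-1 = -1.
v=17: a=17^2·(≡6), b=17^1·(≡5) mod 17; (6|17)=-1, (5|17)=-1; (−1)^{2·1·8}·(-1)^1·(-1)^2 = -1.
v=23: a=23^-2·(≡16), b=23^-2·(≡12) mod 23; (16|23)=+1, (12|23)=+1; (−1)^{-2·-2·11}·(+1)^-2·(+1)^-2 = +1.
v=13: a=13^1·(≡10), b=13^1·(≡5) mod 13; (10|13)=+1, (5|13)=-1; (−1)^{1·1·6}·(+1)^1·(-1)^1 = -1.
v=2: v_2(a)=9, v_2(b)=4; units ≡ 1, 5 (mod 8); ε·ε+αω+βω = 0·0+9·1+4·0 ≡ 1  ⇒  (a,b)_2 = -1.
v=∞: -286 < 0 and 85085 > 0  ⇒  (a,b)_∞ = +1.
v=7: a=7^2·(≡1), b=7^1·(≡6) mod 7; (1|7)=+1, (6|7)=-1; (−1)^{2·1·3}·(+1)^1·(-1)^2 = +1.
Ram(-286, 85085) = {2, 11, 13, 17}; no ℚ_2-point on the conic.

[2, 11, 13, 17]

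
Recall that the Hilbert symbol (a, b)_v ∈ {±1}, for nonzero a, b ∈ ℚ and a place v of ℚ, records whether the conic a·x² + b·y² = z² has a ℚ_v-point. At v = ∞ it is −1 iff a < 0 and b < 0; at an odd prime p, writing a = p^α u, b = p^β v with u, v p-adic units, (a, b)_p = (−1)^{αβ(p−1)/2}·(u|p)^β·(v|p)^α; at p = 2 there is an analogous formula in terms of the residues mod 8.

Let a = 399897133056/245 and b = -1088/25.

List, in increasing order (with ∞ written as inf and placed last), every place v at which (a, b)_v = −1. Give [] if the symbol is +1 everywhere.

(a, b) ≡ (11730, -17) mod (ℚ^×)²; places V = {2, 3, 5, 7, 17, 23, ∞}.
(a,b)_2: α=17, β=6; u≡1, v≡7 (mod 8); ε(u)ε(v)=0·1, αω(v)=17·0, βω(u)=6·0; sum ≡ 0  ⇒  +1.
(a,b)_3: α=3, u≡1; β=0, v≡1 (mod 3); (1|3)=+1, (1|3)=+1; sign (−1)^0·+1^0·+1^3 = +1.
(a,b)_5: α=-1, u≡4; β=-2, v≡2 (mod 5); (4|5)=+1, (2|5)=-1; sign (−1)^0·+1^-2·-1^-1 = -1.
(a,b)_23: α=1, u≡12; β=0, v≡8 (mod 23); (12|23)=+1, (8|23)=+1; sign (−1)^0·+1^0·+1^1 = +1.
(a,b)_7: α=-2, u≡3; β=0, v≡1 (mod 7); (3|7)=-1, (1|7)=+1; sign (−1)^0·-1^0·+1^-2 = +1.
(a,b)_17: α=3, u≡5; β=1, v≡9 (mod 17); (5|17)=-1, (9|17)=+1; sign (−1)^0·-1^1·+1^3 = -1.
(a,b)_∞: sgn(11730)=+, sgn(-17)=−, so +1.
(11730, -17 / ℚ) ramifies at {5, 17}: a division algebra.

[5, 17]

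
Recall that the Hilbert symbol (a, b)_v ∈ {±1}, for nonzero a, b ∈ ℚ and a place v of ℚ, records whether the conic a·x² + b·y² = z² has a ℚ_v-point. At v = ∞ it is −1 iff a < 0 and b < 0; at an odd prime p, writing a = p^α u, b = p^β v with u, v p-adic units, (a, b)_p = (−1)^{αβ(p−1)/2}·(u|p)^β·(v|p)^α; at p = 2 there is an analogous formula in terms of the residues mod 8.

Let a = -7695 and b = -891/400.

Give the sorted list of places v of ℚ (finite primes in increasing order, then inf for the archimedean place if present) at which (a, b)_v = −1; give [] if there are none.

(a, b) ≡ (-95, -11) mod (ℚ^×)²; places V = {2, 3, 5, 11, 19, ∞}.
(a,b)_2: α=0, β=-4; u≡1, v≡5 (mod 8); ε(u)ε(v)=0·0, αω(v)=0·1, βω(u)=-4·0; sum ≡ 0  ⇒  +1.
(a,b)_11: α=0, u≡5; β=1, v≡10 (mod 11); (5|11)=+1, (10|11)=-1; sign (−1)^0·+1^1·-1^0 = +1.
(a,b)_19: α=1, u≡13; β=0, v≡2 (mod 19); (13|19)=-1, (2|19)=-1; sign (−1)^0·-1^0·-1^1 = -1.
(a,b)_3: α=4, u≡1; β=4, v≡1 (mod 3); (1|3)=+1, (1|3)=+1; sign (−1)^0·+1^4·+1^4 = +1.
(a,b)_∞: sgn(-95)=−, sgn(-11)=−, so -1.
(a,b)_5: α=1, u≡1; β=-2, v≡4 (mod 5); (1|5)=+1, (4|5)=+1; sign (−1)^0·+1^-2·+1^1 = +1.
|Ram(-95, -11)| = 2, even; anisotropic at {19, ∞}.

[19, inf]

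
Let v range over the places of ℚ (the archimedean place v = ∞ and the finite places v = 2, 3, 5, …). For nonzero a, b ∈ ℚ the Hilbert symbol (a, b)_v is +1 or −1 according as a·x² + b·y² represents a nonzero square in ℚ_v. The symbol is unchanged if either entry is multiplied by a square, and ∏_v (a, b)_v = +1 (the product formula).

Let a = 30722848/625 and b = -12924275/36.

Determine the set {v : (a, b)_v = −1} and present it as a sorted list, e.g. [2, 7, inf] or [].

Mod squares: a ≡ 11362, b ≡ -3059. Check v ∈ {∞, 2, 3, 5, 7, 13, 19, 23}.
v=3: a=3^0·(≡1), b=3^-2·(≡1) mod 3; (1|3)=+1, (1|3)=+1; (−1)^{0·-2·1}·(+1)^-2·(+1)^0 = +1.
v=13: a=13^3·(≡9), b=13^2·(≡3) mod 13; (9|13)=+1, (3|13)=+1; (−1)^{3·2·6}·(+1)^2·(+1)^3 = +1.
v=2: v_2(a)=5, v_2(b)=-2; units ≡ 1, 5 (mod 8); ε·ε+αω+βω = 0·0+5·1+-2·0 ≡ 1  ⇒  (a,b)_2 = -1.
v=∞: 11362 > 0 and -3059 < 0  ⇒  (a,b)_∞ = +1.
v=19: a=19^1·(≡11), b=19^1·(≡3) mod 19; (11|19)=+1, (3|19)=-1; (−1)^{1·1·9}·(+1)^1·(-1)^1 = +1.
v=23: a=23^1·(≡7), b=23^1·(≡15) mod 23; (7|23)=-1, (15|23)=-1; (−1)^{1·1·11}·(-1)^1·(-1)^1 = -1.
v=7: a=7^0·(≡1), b=7^1·(≡2) mod 7; (1|7)=+1, (2|7)=+1; (−1)^{0·1·3}·(+1)^1·(+1)^0 = +1.
v=5: a=5^-4·(≡3), b=5^2·(≡4) mod 5; (3|5)=-1, (4|5)=+1; (−1)^{-4·2·2}·(-1)^2·(+1)^-4 = +1.
|Ram(11362, -3059)| = 2, even; anisotropic at {2, 23}.

[2, 23]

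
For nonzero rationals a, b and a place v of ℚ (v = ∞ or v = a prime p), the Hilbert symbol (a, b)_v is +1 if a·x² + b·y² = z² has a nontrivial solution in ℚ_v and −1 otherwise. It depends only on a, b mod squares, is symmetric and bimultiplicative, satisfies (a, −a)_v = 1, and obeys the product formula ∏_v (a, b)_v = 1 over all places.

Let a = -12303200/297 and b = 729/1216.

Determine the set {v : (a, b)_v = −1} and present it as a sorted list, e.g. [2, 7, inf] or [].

(a, b) ≡ (-6006, 19) mod (ℚ^×)²; places V = {2, 3, 5, 7, 11, 13, 19, ∞}.
(a,b)_5: α=2, u≡1; β=0, v≡4 (mod 5); (1|5)=+1, (4|5)=+1; sign (−1)^0·+1^0·+1^2 = +1.
(a,b)_3: α=-3, u≡2; β=6, v≡1 (mod 3); (2|3)=-1, (1|3)=+1; sign (−1)^0·-1^6·+1^-3 = +1.
(a,b)_∞: sgn(-6006)=−, sgn(19)=+, so +1.
(a,b)_2: α=5, β=-6; u≡5, v≡3 (mod 8); ε(u)ε(v)=0·1, αω(v)=5·1, βω(u)=-6·1; sum ≡ 1  ⇒  -1.
(a,b)_7: α=1, u≡3; β=0, v≡3 (mod 7); (3|7)=-1, (3|7)=-1; sign (−1)^0·-1^0·-1^1 = -1.
(a,b)_11: α=-1, u≡5; β=0, v≡6 (mod 11); (5|11)=+1, (6|11)=-1; sign (−1)^0·+1^0·-1^-1 = -1.
(a,b)_19: α=0, u≡5; β=-1, v≡1 (mod 19); (5|19)=+1, (1|19)=+1; sign (−1)^0·+1^-1·+1^0 = +1.
(a,b)_13: α=3, u≡5; β=0, v≡2 (mod 13); (5|13)=-1, (2|13)=-1; sign (−1)^0·-1^0·-1^3 = -1.
(-6006, 19 / ℚ) ramifies at {2, 7, 11, 13}: a division algebra.

[2, 7, 11, 13]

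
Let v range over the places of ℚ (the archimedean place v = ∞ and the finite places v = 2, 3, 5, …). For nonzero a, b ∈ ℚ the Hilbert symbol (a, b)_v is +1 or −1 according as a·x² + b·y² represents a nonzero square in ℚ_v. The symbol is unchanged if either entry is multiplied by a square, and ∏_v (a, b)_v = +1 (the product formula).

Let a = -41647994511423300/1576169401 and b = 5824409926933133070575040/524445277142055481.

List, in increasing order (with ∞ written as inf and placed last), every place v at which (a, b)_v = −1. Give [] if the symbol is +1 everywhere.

[2, 3, 5, 13]

(a, b) ≡ (-33, 15015) mod (ℚ^×)²; places V = {2, 3, 5, 7, 11, 13, 17, 29, 37, ∞}.
(a,b)_∞: sgn(-33)=−, sgn(15015)=+, so +1.
(a,b)_3: α=3, u≡1; β=7, v≡1 (mod 3); (1|3)=+1, (1|3)=+1; sign (−1)^1·+1^7·+1^3 = -1.
(a,b)_17: α=0, u≡4; β=-2, v≡9 (mod 17); (4|17)=+1, (9|17)=+1; sign (−1)^0·+1^-2·+1^0 = +1.
(a,b)_11: α=3, u≡2; β=5, v≡5 (mod 11); (2|11)=-1, (5|11)=+1; sign (−1)^1·-1^5·+1^3 = +1.
(a,b)_37: α=-4, u≡3; β=-6, v≡10 (mod 37); (3|37)=+1, (10|37)=+1; sign (−1)^0·+1^-6·+1^-4 = +1.
(a,b)_7: α=4, u≡1; β=7, v≡6 (mod 7); (1|7)=+1, (6|7)=-1; sign (−1)^0·+1^7·-1^4 = +1.
(a,b)_13: α=6, u≡11; β=7, v≡5 (mod 13); (11|13)=-1, (5|13)=-1; sign (−1)^0·-1^7·-1^6 = -1.
(a,b)_5: α=2, u≡3; β=1, v≡3 (mod 5); (3|5)=-1, (3|5)=-1; sign (−1)^0·-1^1·-1^2 = -1.
(a,b)_2: α=2, β=6; u≡7, v≡7 (mod 8); ε(u)ε(v)=1·1, αω(v)=2·0, βω(u)=6·0; sum ≡ 1  ⇒  -1.
(a,b)_29: α=-2, u≡28; β=-4, v≡4 (mod 29); (28|29)=+1, (4|29)=+1; sign (−1)^0·+1^-4·+1^-2 = +1.
(-33, 15015 / ℚ) ramifies at {2, 3, 5, 13}: a division algebra.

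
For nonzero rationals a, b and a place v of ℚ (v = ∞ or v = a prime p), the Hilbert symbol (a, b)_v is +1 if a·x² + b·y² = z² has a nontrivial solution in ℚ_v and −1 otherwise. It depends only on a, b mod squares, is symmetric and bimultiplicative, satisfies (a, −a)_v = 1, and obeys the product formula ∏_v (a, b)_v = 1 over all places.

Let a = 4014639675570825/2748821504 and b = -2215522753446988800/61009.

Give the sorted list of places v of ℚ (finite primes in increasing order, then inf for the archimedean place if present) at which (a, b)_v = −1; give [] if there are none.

Mod squares: a ≡ 7843, b ≡ -3. Check v ∈ {∞, 2, 3, 5, 7, 11, 13, 19, 23, 31}.
v=11: a=11^-1·(≡4), b=11^0·(≡7) mod 11; (4|11)=+1, (7|11)=-1; (−1)^{-1·0·5}·(+1)^0·(-1)^-1 = -1.
v=∞: 7843 > 0 and -3 < 0  ⇒  (a,b)_∞ = +1.
v=7: a=7^2·(≡6), b=7^0·(≡1) mod 7; (6|7)=-1, (1|7)=+1; (−1)^{2·0·3}·(-1)^0·(+1)^2 = +1.
v=2: v_2(a)=-12, v_2(b)=10; units ≡ 3, 5 (mod 8); ε·ε+αω+βω = 1·0+-12·1+10·1 ≡ 0  ⇒  (a,b)_2 = +1.
v=5: a=5^2·(≡2), b=5^2·(≡2) mod 5; (2|5)=-1, (2|5)=-1; (−1)^{2·2·2}·(-1)^2·(-1)^2 = +1.
v=13: a=13^-2·(≡9), b=13^-2·(≡3) mod 13; (9|13)=+1, (3|13)=+1; (−1)^{-2·-2·6}·(+1)^-2·(+1)^-2 = +1.
v=3: a=3^14·(≡1), b=3^11·(≡2) mod 3; (1|3)=+1, (2|3)=-1; (−1)^{14·11·1}·(+1)^11·(-1)^14 = +1.
v=23: a=23^1·(≡19), b=23^2·(≡14) mod 23; (19|23)=-1, (14|23)=-1; (−1)^{1·2·11}·(-1)^2·(-1)^1 = -1.
v=19: a=19^-2·(≡13), b=19^-2·(≡6) mod 19; (13|19)=-1, (6|19)=+1; (−1)^{-2·-2·9}·(-1)^-2·(+1)^-2 = +1.
v=31: a=31^3·(≡16), b=31^4·(≡1) mod 31; (16|31)=+1, (1|31)=+1; (−1)^{3·4·15}·(+1)^4·(+1)^3 = +1.
(7843, -3 / ℚ) ramifies at {11, 23}: a division algebra.

[11, 23]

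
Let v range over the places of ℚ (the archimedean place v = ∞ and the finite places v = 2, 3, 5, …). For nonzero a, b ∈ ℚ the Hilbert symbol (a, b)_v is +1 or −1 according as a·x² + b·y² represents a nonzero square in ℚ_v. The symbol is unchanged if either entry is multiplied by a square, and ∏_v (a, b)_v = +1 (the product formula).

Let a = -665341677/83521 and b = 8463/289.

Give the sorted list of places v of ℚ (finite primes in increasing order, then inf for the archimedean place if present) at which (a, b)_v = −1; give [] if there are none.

Mod squares: a ≡ -437437, b ≡ 8463. Check v ∈ {∞, 2, 3, 7, 11, 13, 17, 19, 23, 31}.
v=23: a=23^1·(≡18), b=23^0·(≡7) mod 23; (18|23)=+1, (7|23)=-1; (−1)^{1·0·11}·(+1)^0·(-1)^1 = -1.
v=19: a=19^1·(≡11), b=19^0·(≡2) mod 19; (11|19)=+1, (2|19)=-1; (−1)^{1·0·9}·(+1)^0·(-1)^1 = -1.
v=17: a=17^-4·(≡5), b=17^-2·(≡14) mod 17; (5|17)=-1, (14|17)=-1; (−1)^{-4·-2·8}·(-1)^-2·(-1)^-4 = +1.
v=31: a=31^0·(≡10), b=31^1·(≡18) mod 31; (10|31)=+1, (18|31)=+1; (−1)^{0·1·15}·(+1)^1·(+1)^0 = +1.
v=2: v_2(a)=0, v_2(b)=0; units ≡ 3, 7 (mod 8); ε·ε+αω+βω = 1·1+0·0+0·1 ≡ 1  ⇒  (a,b)_2 = -1.
v=13: a=13^3·(≡8), b=13^1·(≡9) mod 13; (8|13)=-1, (9|13)=+1; (−1)^{3·1·6}·(-1)^1·(+1)^3 = -1.
v=∞: -437437 < 0 and 8463 > 0  ⇒  (a,b)_∞ = +1.
v=7: a=7^1·(≡6), b=7^1·(≡6) mod 7; (6|7)=-1, (6|7)=-1; (−1)^{1·1·3}·(-1)^1·(-1)^1 = -1.
v=11: a=11^1·(≡3), b=11^0·(≡5) mod 11; (3|11)=+1, (5|11)=+1; (−1)^{1·0·5}·(+1)^0·(+1)^1 = +1.
v=3: a=3^2·(≡2), b=3^1·(≡1) mod 3; (2|3)=-1, (1|3)=+1; (−1)^{2·1·1}·(-1)^1·(+1)^2 = -1.
(-437437, 8463 / ℚ) ramifies at {2, 3, 7, 13, 19, 23}: a division algebra.

[2, 3, 7, 13, 19, 23]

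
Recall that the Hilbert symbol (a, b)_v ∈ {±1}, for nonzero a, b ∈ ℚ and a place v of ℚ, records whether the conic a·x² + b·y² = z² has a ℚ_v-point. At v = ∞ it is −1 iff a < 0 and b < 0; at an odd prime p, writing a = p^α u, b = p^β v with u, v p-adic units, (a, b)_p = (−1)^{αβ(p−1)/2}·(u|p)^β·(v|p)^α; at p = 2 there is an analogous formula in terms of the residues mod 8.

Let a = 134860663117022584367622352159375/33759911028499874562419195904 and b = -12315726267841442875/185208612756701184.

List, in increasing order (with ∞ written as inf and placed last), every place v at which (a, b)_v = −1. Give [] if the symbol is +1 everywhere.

[2, 5]

Mod squares: a ≡ 55, b ≡ -36465. Check v ∈ {∞, 2, 3, 5, 7, 11, 13, 17, 37, 41, 47, 53}.
v=47: a=47^-4·(≡21), b=47^-2·(≡37) mod 47; (21|47)=+1, (37|47)=+1; (−1)^{-4·-2·23}·(+1)^-2·(+1)^-4 = +1.
v=3: a=3^-10·(≡1), b=3^-7·(≡1) mod 3; (1|3)=+1, (1|3)=+1; (−1)^{-10·-7·1}·(+1)^-7·(+1)^-10 = +1.
v=11: a=11^11·(≡9), b=11^7·(≡6) mod 11; (9|11)=+1, (6|11)=-1; (−1)^{11·7·5}·(+1)^7·(-1)^11 = +1.
v=2: v_2(a)=-20, v_2(b)=-14; units ≡ 7, 7 (mod 8); ε·ε+αω+βω = 1·1+-20·0+-14·0 ≡ 1  ⇒  (a,b)_2 = -1.
v=53: a=53^-4·(≡33), b=53^-2·(≡28) mod 53; (33|53)=-1, (28|53)=+1; (−1)^{-4·-2·26}·(-1)^-2·(+1)^-4 = +1.
v=41: a=41^4·(≡22), b=41^2·(≡31) mod 41; (22|41)=-1, (31|41)=+1; (−1)^{4·2·20}·(-1)^2·(+1)^4 = +1.
v=13: a=13^4·(≡9), b=13^3·(≡4) mod 13; (9|13)=+1, (4|13)=+1; (−1)^{4·3·6}·(+1)^3·(+1)^4 = +1.
v=∞: 55 > 0 and -36465 < 0  ⇒  (a,b)_∞ = +1.
v=7: a=7^-2·(≡3), b=7^-2·(≡5) mod 7; (3|7)=-1, (5|7)=-1; (−1)^{-2·-2·3}·(-1)^-2·(-1)^-2 = +1.
v=5: a=5^5·(≡4), b=5^3·(≡3) mod 5; (4|5)=+1, (3|5)=-1; (−1)^{5·3·2}·(+1)^3·(-1)^5 = -1.
v=37: a=37^4·(≡6), b=37^2·(≡13) mod 37; (6|37)=-1, (13|37)=-1; (−1)^{4·2·18}·(-1)^2·(-1)^4 = +1.
v=17: a=17^-2·(≡15), b=17^-1·(≡11) mod 17; (15|17)=+1, (11|17)=-1; (−1)^{-2·-1·8}·(+1)^-1·(-1)^-2 = +1.
|Ram(55, -36465)| = 2, even; anisotropic at {2, 5}.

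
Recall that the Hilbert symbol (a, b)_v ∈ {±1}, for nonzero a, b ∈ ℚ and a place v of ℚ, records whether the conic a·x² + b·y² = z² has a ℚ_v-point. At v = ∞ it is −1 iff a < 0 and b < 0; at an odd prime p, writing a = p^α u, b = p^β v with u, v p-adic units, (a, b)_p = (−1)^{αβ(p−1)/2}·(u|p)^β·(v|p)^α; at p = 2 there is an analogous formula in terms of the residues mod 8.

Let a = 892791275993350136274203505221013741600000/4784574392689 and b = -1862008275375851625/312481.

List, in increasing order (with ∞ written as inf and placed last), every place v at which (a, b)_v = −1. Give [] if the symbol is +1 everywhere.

Mod squares: a ≡ 1522565, b ≡ -1829465. Check v ∈ {∞, 2, 3, 5, 7, 11, 13, 19, 29, 31, 37, 43, 47, 53}.
v=13: a=13^-4·(≡6), b=13^-2·(≡10) mod 13; (6|13)=-1, (10|13)=+1; (−1)^{-4·-2·6}·(-1)^-2·(+1)^-4 = +1.
v=43: a=43^-4·(≡36), b=43^-2·(≡6) mod 43; (36|43)=+1, (6|43)=+1; (−1)^{-4·-2·21}·(+1)^-2·(+1)^-4 = +1.
v=31: a=31^3·(≡12), b=31^1·(≡16) mod 31; (12|31)=-1, (16|31)=+1; (−1)^{3·1·15}·(-1)^1·(+1)^3 = +1.
v=29: a=29^2·(≡9), b=29^1·(≡14) mod 29; (9|29)=+1, (14|29)=-1; (−1)^{2·1·14}·(+1)^1·(-1)^2 = +1.
v=11: a=11^3·(≡6), b=11^1·(≡4) mod 11; (6|11)=-1, (4|11)=+1; (−1)^{3·1·5}·(-1)^1·(+1)^3 = +1.
v=47: a=47^5·(≡24), b=47^2·(≡22) mod 47; (24|47)=+1, (22|47)=-1; (−1)^{5·2·23}·(+1)^2·(-1)^5 = -1.
v=3: a=3^16·(≡2), b=3^8·(≡1) mod 3; (2|3)=-1, (1|3)=+1; (−1)^{16·8·1}·(-1)^8·(+1)^16 = +1.
v=19: a=19^5·(≡3), b=19^0·(≡11) mod 19; (3|19)=-1, (11|19)=+1; (−1)^{5·0·9}·(-1)^0·(+1)^5 = +1.
v=5: a=5^5·(≡3), b=5^3·(≡2) mod 5; (3|5)=-1, (2|5)=-1; (−1)^{5·3·2}·(-1)^3·(-1)^5 = +1.
v=∞: 1522565 > 0 and -1829465 < 0  ⇒  (a,b)_∞ = +1.
v=2: v_2(a)=8, v_2(b)=0; units ≡ 5, 7 (mod 8); ε·ε+αω+βω = 0·1+8·0+0·1 ≡ 0  ⇒  (a,b)_2 = +1.
v=53: a=53^0·(≡39), b=53^2·(≡40) mod 53; (39|53)=-1, (40|53)=+1; (−1)^{0·2·26}·(-1)^2·(+1)^0 = +1.
v=7: a=7^-2·(≡1), b=7^0·(≡6) mod 7; (1|7)=+1, (6|7)=-1; (−1)^{-2·0·3}·(+1)^0·(-1)^-2 = +1.
v=37: a=37^2·(≡29), b=37^1·(≡13) mod 37; (29|37)=-1, (13|37)=-1; (−1)^{2·1·18}·(-1)^1·(-1)^2 = -1.
(1522565, -1829465 / ℚ) ramifies at {37, 47}: a division algebra.

[37, 47]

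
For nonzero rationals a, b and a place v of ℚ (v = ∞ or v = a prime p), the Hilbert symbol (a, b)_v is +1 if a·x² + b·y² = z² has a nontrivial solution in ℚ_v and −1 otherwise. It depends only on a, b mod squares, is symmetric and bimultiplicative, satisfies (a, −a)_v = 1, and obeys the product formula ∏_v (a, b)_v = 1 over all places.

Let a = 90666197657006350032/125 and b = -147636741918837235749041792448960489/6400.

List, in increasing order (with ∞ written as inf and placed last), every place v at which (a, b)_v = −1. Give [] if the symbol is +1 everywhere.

(a, b) ≡ (84065, -19718521) mod (ℚ^×)²; places V = {2, 3, 5, 17, 23, 29, 37, 43, 47, ∞}.
(a,b)_3: α=6, u≡2; β=4, v≡2 (mod 3); (2|3)=-1, (2|3)=-1; sign (−1)^0·-1^4·-1^6 = +1.
(a,b)_43: α=1, u≡18; β=2, v≡8 (mod 43); (18|43)=-1, (8|43)=-1; sign (−1)^0·-1^2·-1^1 = -1.
(a,b)_17: α=3, u≡16; β=5, v≡3 (mod 17); (16|17)=+1, (3|17)=-1; sign (−1)^0·+1^5·-1^3 = -1.
(a,b)_∞: sgn(84065)=+, sgn(-19718521)=−, so +1.
(a,b)_37: α=2, u≡9; β=3, v≡15 (mod 37); (9|37)=+1, (15|37)=-1; sign (−1)^0·+1^3·-1^2 = +1.
(a,b)_47: α=2, u≡33; β=3, v≡15 (mod 47); (33|47)=-1, (15|47)=-1; sign (−1)^0·-1^3·-1^2 = -1.
(a,b)_23: α=3, u≡19; β=5, v≡21 (mod 23); (19|23)=-1, (21|23)=-1; sign (−1)^1·-1^5·-1^3 = -1.
(a,b)_29: α=0, u≡23; β=5, v≡8 (mod 29); (23|29)=+1, (8|29)=-1; sign (−1)^0·+1^5·-1^0 = +1.
(a,b)_2: α=4, β=-8; u≡1, v≡7 (mod 8); ε(u)ε(v)=0·1, αω(v)=4·0, βω(u)=-8·0; sum ≡ 0  ⇒  +1.
(a,b)_5: α=-3, u≡2; β=-2, v≡1 (mod 5); (2|5)=-1, (1|5)=+1; sign (−1)^0·-1^-2·+1^-3 = +1.
Ram(84065, -19718521) = {17, 23, 43, 47}; no ℚ_17-point on the conic.

[17, 23, 43, 47]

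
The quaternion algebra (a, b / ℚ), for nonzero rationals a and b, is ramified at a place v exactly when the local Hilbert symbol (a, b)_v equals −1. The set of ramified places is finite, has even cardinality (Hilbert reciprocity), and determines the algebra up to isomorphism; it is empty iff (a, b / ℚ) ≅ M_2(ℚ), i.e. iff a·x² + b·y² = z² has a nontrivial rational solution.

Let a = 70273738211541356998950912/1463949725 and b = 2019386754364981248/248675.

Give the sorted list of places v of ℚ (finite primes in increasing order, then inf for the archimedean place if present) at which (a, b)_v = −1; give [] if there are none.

Mod squares: a ≡ 56202, b ≡ 50141. Check v ∈ {∞, 2, 3, 5, 7, 13, 17, 19, 29}.
v=2: v_2(a)=17, v_2(b)=14; units ≡ 5, 5 (mod 8); ε·ε+αω+βω = 0·0+17·1+14·1 ≡ 1  ⇒  (a,b)_2 = -1.
v=19: a=19^3·(≡12), b=19^3·(≡17) mod 19; (12|19)=-1, (17|19)=+1; (−1)^{3·3·9}·(-1)^3·(+1)^3 = +1.
v=17: a=17^3·(≡8), b=17^2·(≡16) mod 17; (8|17)=+1, (16|17)=+1; (−1)^{3·2·8}·(+1)^2·(+1)^3 = +1.
v=13: a=13^2·(≡9), b=13^1·(≡10) mod 13; (9|13)=+1, (10|13)=+1; (−1)^{2·1·6}·(+1)^1·(+1)^2 = +1.
v=∞: 56202 > 0 and 50141 > 0  ⇒  (a,b)_∞ = +1.
v=7: a=7^-4·(≡5), b=7^-3·(≡4) mod 7; (5|7)=-1, (4|7)=+1; (−1)^{-4·-3·3}·(-1)^-3·(+1)^-4 = -1.
v=29: a=29^-3·(≡22), b=29^-1·(≡12) mod 29; (22|29)=+1, (12|29)=-1; (−1)^{-3·-1·14}·(+1)^-1·(-1)^-3 = -1.
v=3: a=3^23·(≡2), b=3^14·(≡2) mod 3; (2|3)=-1, (2|3)=-1; (−1)^{23·14·1}·(-1)^14·(-1)^23 = -1.
v=5: a=5^-2·(≡3), b=5^-2·(≡4) mod 5; (3|5)=-1, (4|5)=+1; (−1)^{-2·-2·2}·(-1)^-2·(+1)^-2 = +1.
|Ram(56202, 50141)| = 4, even; anisotropic at {2, 3, 7, 29}.

[2, 3, 7, 29]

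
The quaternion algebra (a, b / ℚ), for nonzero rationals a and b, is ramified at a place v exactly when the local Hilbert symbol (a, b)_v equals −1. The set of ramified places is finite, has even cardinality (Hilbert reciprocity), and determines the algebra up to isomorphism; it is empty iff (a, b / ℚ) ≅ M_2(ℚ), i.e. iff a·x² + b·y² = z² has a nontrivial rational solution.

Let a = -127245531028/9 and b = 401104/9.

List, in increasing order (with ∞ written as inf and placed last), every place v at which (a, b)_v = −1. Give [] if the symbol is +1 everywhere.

(a, b) ≡ (-649211893, 25069) mod (ℚ^×)²; places V = {2, 3, 7, 11, 19, 29, 43, 47, 53, ∞}.
(a,b)_19: α=1, u≡14; β=0, v≡10 (mod 19); (14|19)=-1, (10|19)=-1; sign (−1)^0·-1^0·-1^1 = -1.
(a,b)_3: α=-2, u≡2; β=-2, v≡1 (mod 3); (2|3)=-1, (1|3)=+1; sign (−1)^0·-1^-2·+1^-2 = +1.
(a,b)_2: α=2, β=4; u≡3, v≡5 (mod 8); ε(u)ε(v)=1·0, αω(v)=2·1, βω(u)=4·1; sum ≡ 0  ⇒  +1.
(a,b)_53: α=1, u≡48; β=1, v≡40 (mod 53); (48|53)=-1, (40|53)=+1; sign (−1)^0·-1^1·+1^1 = -1.
(a,b)_43: α=1, u≡27; β=1, v≡14 (mod 43); (27|43)=-1, (14|43)=+1; sign (−1)^1·-1^1·+1^1 = +1.
(a,b)_29: α=1, u≡7; β=0, v≡7 (mod 29); (7|29)=+1, (7|29)=+1; sign (−1)^0·+1^0·+1^1 = +1.
(a,b)_47: α=1, u≡20; β=0, v≡32 (mod 47); (20|47)=-1, (32|47)=+1; sign (−1)^0·-1^0·+1^1 = +1.
(a,b)_7: α=2, u≡5; β=0, v≡2 (mod 7); (5|7)=-1, (2|7)=+1; sign (−1)^0·-1^0·+1^2 = +1.
(a,b)_∞: sgn(-649211893)=−, sgn(25069)=+, so +1.
(a,b)_11: α=1, u≡5; β=1, v≡6 (mod 11); (5|11)=+1, (6|11)=-1; sign (−1)^1·+1^1·-1^1 = +1.
Ram(-649211893, 25069) = {19, 53}; no ℚ_19-point on the conic.

[19, 53]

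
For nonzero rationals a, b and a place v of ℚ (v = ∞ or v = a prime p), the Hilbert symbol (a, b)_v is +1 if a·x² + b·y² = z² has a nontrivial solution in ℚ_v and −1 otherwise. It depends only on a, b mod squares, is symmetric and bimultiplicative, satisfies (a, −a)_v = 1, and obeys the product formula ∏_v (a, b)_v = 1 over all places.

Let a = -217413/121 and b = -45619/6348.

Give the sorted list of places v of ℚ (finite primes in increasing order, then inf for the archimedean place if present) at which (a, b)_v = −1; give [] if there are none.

Mod squares: a ≡ -493, b ≡ -57. Check v ∈ {∞, 2, 3, 7, 11, 17, 19, 23, 29}.
v=2: v_2(a)=0, v_2(b)=-2; units ≡ 3, 7 (mod 8); ε·ε+αω+βω = 1·1+0·0+-2·1 ≡ 1  ⇒  (a,b)_2 = -1.
v=3: a=3^2·(≡2), b=3^-1·(≡2) mod 3; (2|3)=-1, (2|3)=-1; (−1)^{2·-1·1}·(-1)^-1·(-1)^2 = -1.
v=23: a=23^0·(≡1), b=23^-2·(≡3) mod 23; (1|23)=+1, (3|23)=+1; (−1)^{0·-2·11}·(+1)^-2·(+1)^0 = +1.
v=11: a=11^-2·(≡2), b=11^0·(≡9) mod 11; (2|11)=-1, (9|11)=+1; (−1)^{-2·0·5}·(-1)^0·(+1)^-2 = +1.
v=17: a=17^1·(≡6), b=17^0·(≡11) mod 17; (6|17)=-1, (11|17)=-1; (−1)^{1·0·8}·(-1)^0·(-1)^1 = -1.
v=19: a=19^0·(≡6), b=19^1·(≡6) mod 19; (6|19)=+1, (6|19)=+1; (−1)^{0·1·9}·(+1)^1·(+1)^0 = +1.
v=∞: -493 < 0 and -57 < 0  ⇒  (a,b)_∞ = -1.
v=7: a=7^2·(≡4), b=7^4·(≡5) mod 7; (4|7)=+1, (5|7)=-1; (−1)^{2·4·3}·(+1)^4·(-1)^2 = +1.
v=29: a=29^1·(≡26), b=29^0·(≡20) mod 29; (26|29)=-1, (20|29)=+1; (−1)^{1·0·14}·(-1)^0·(+1)^1 = +1.
(-493, -57 / ℚ) ramifies at {2, 3, 17, ∞}: a division algebra.

[2, 3, 17, inf]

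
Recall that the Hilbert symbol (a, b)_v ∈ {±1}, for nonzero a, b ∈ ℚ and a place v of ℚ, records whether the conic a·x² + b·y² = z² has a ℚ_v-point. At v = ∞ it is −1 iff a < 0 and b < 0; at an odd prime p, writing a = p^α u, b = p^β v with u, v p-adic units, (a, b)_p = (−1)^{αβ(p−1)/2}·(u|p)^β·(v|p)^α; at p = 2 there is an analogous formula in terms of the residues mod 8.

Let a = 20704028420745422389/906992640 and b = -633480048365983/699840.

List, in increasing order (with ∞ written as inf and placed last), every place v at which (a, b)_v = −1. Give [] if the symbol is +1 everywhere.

[2, 5, 19, 23]

Mod squares: a ≡ 2471235, b ≡ -3705. Check v ∈ {∞, 2, 3, 5, 7, 13, 19, 23, 29}.
v=5: a=5^-1·(≡3), b=5^-1·(≡4) mod 5; (3|5)=-1, (4|5)=+1; (−1)^{-1·-1·2}·(-1)^-1·(+1)^-1 = -1.
v=3: a=3^-11·(≡2), b=3^-7·(≡1) mod 3; (2|3)=-1, (1|3)=+1; (−1)^{-11·-7·1}·(-1)^-7·(+1)^-11 = +1.
v=∞: 2471235 > 0 and -3705 < 0  ⇒  (a,b)_∞ = +1.
v=23: a=23^3·(≡9), b=23^2·(≡19) mod 23; (9|23)=+1, (19|23)=-1; (−1)^{3·2·11}·(+1)^2·(-1)^3 = -1.
v=29: a=29^3·(≡24), b=29^2·(≡4) mod 29; (24|29)=+1, (4|29)=+1; (−1)^{3·2·14}·(+1)^2·(+1)^3 = +1.
v=7: a=7^10·(≡2), b=7^8·(≡6) mod 7; (2|7)=+1, (6|7)=-1; (−1)^{10·8·3}·(+1)^8·(-1)^10 = +1.
v=2: v_2(a)=-10, v_2(b)=-6; units ≡ 3, 7 (mod 8); ε·ε+αω+βω = 1·1+-10·0+-6·1 ≡ 1  ⇒  (a,b)_2 = -1.
v=13: a=13^1·(≡10), b=13^1·(≡1) mod 13; (10|13)=+1, (1|13)=+1; (−1)^{1·1·6}·(+1)^1·(+1)^1 = +1.
v=19: a=19^1·(≡14), b=19^1·(≡13) mod 19; (14|19)=-1, (13|19)=-1; (−1)^{1·1·9}·(-1)^1·(-1)^1 = -1.
Ram(2471235, -3705) = {2, 5, 19, 23}; no ℚ_2-point on the conic.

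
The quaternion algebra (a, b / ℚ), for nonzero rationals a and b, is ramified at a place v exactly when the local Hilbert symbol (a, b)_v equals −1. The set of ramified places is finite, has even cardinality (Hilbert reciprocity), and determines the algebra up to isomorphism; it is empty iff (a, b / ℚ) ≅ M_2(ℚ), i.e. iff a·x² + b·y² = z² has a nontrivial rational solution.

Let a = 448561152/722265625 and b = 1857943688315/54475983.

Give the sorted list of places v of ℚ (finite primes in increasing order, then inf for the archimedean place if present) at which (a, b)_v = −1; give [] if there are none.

[2, 5]

(a, b) ≡ (2, 2484805) mod (ℚ^×)²; places V = {2, 3, 5, 11, 13, 17, 19, 23, 29, 31, 41, 43, ∞}.
(a,b)_17: α=0, u≡9; β=1, v≡15 (mod 17); (9|17)=+1, (15|17)=+1; sign (−1)^0·+1^1·+1^0 = +1.
(a,b)_19: α=0, u≡14; β=-2, v≡5 (mod 19); (14|19)=-1, (5|19)=+1; sign (−1)^0·-1^-2·+1^0 = +1.
(a,b)_31: α=0, u≡20; β=1, v≡2 (mod 31); (20|31)=+1, (2|31)=+1; sign (−1)^0·+1^1·+1^0 = +1.
(a,b)_2: α=15, β=0; u≡1, v≡5 (mod 8); ε(u)ε(v)=0·0, αω(v)=15·1, βω(u)=0·0; sum ≡ 1  ⇒  -1.
(a,b)_11: α=0, u≡7; β=2, v≡3 (mod 11); (7|11)=-1, (3|11)=+1; sign (−1)^0·-1^2·+1^0 = +1.
(a,b)_∞: sgn(2)=+, sgn(2484805)=+, so +1.
(a,b)_23: α=0, u≡3; β=-1, v≡3 (mod 23); (3|23)=+1, (3|23)=+1; sign (−1)^0·+1^-1·+1^0 = +1.
(a,b)_29: α=0, u≡19; β=2, v≡8 (mod 29); (19|29)=-1, (8|29)=-1; sign (−1)^0·-1^2·-1^0 = +1.
(a,b)_41: α=0, u≡25; β=1, v≡13 (mod 41); (25|41)=+1, (13|41)=-1; sign (−1)^0·+1^1·-1^0 = +1.
(a,b)_43: α=-2, u≡42; β=0, v≡20 (mod 43); (42|43)=-1, (20|43)=-1; sign (−1)^0·-1^0·-1^-2 = +1.
(a,b)_3: α=4, u≡2; β=-8, v≡1 (mod 3); (2|3)=-1, (1|3)=+1; sign (−1)^0·-1^-8·+1^4 = +1.
(a,b)_5: α=-8, u≡3; β=1, v≡1 (mod 5); (3|5)=-1, (1|5)=+1; sign (−1)^0·-1^1·+1^-8 = -1.
(a,b)_13: α=2, u≡8; β=2, v≡8 (mod 13); (8|13)=-1, (8|13)=-1; sign (−1)^0·-1^2·-1^2 = +1.
(2, 2484805 / ℚ) ramifies at {2, 5}: a division algebra.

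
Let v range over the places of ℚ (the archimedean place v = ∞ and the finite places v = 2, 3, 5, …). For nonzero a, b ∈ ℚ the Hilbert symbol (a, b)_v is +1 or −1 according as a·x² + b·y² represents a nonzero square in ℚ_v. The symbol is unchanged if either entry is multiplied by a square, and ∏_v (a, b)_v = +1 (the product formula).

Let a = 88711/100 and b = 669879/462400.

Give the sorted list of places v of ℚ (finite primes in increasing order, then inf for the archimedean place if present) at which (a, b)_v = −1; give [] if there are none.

[2, 7, 19, 29]

Mod squares: a ≡ 88711, b ≡ 31. Check v ∈ {∞, 2, 3, 5, 7, 17, 19, 23, 29, 31}.
v=19: a=19^1·(≡18), b=19^0·(≡14) mod 19; (18|19)=-1, (14|19)=-1; (−1)^{1·0·9}·(-1)^0·(-1)^1 = -1.
v=29: a=29^1·(≡10), b=29^0·(≡10) mod 29; (10|29)=-1, (10|29)=-1; (−1)^{1·0·14}·(-1)^0·(-1)^1 = -1.
v=23: a=23^1·(≡2), b=23^0·(≡12) mod 23; (2|23)=+1, (12|23)=+1; (−1)^{1·0·11}·(+1)^0·(+1)^1 = +1.
v=31: a=31^0·(≡25), b=31^1·(≡16) mod 31; (25|31)=+1, (16|31)=+1; (−1)^{0·1·15}·(+1)^1·(+1)^0 = +1.
v=7: a=7^1·(≡5), b=7^4·(≡6) mod 7; (5|7)=-1, (6|7)=-1; (−1)^{1·4·3}·(-1)^4·(-1)^1 = -1.
v=∞: 88711 > 0 and 31 > 0  ⇒  (a,b)_∞ = +1.
v=2: v_2(a)=-2, v_2(b)=-6; units ≡ 7, 7 (mod 8); ε·ε+αω+βω = 1·1+-2·0+-6·0 ≡ 1  ⇒  (a,b)_2 = -1.
v=5: a=5^-2·(≡4), b=5^-2·(≡4) mod 5; (4|5)=+1, (4|5)=+1; (−1)^{-2·-2·2}·(+1)^-2·(+1)^-2 = +1.
v=3: a=3^0·(≡1), b=3^2·(≡1) mod 3; (1|3)=+1, (1|3)=+1; (−1)^{0·2·1}·(+1)^2·(+1)^0 = +1.
v=17: a=17^0·(≡6), b=17^-2·(≡14) mod 17; (6|17)=-1, (14|17)=-1; (−1)^{0·-2·8}·(-1)^-2·(-1)^0 = +1.
Ram(88711, 31) = {2, 7, 19, 29}; no ℚ_2-point on the conic.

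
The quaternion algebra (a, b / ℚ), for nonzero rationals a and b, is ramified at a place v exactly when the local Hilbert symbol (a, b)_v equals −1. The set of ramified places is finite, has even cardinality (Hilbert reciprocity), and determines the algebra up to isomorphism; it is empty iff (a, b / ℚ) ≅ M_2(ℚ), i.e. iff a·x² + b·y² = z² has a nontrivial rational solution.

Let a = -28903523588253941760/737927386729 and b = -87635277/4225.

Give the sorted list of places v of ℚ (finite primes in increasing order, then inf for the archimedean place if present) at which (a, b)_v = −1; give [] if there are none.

Mod squares: a ≡ -1726235, b ≡ -37. Check v ∈ {∞, 2, 3, 5, 7, 13, 17, 19, 23, 31, 37, 43}.
v=31: a=31^1·(≡26), b=31^0·(≡2) mod 31; (26|31)=-1, (2|31)=+1; (−1)^{1·0·15}·(-1)^0·(+1)^1 = +1.
v=7: a=7^1·(≡6), b=7^0·(≡3) mod 7; (6|7)=-1, (3|7)=-1; (−1)^{1·0·3}·(-1)^0·(-1)^1 = -1.
v=37: a=37^3·(≡19), b=37^1·(≡26) mod 37; (19|37)=-1, (26|37)=+1; (−1)^{3·1·18}·(-1)^1·(+1)^3 = -1.
v=19: a=19^0·(≡15), b=19^2·(≡9) mod 19; (15|19)=-1, (9|19)=+1; (−1)^{0·2·9}·(-1)^2·(+1)^0 = +1.
v=17: a=17^-2·(≡15), b=17^0·(≡7) mod 17; (15|17)=+1, (7|17)=-1; (−1)^{-2·0·8}·(+1)^0·(-1)^-2 = +1.
v=5: a=5^1·(≡2), b=5^-2·(≡2) mod 5; (2|5)=-1, (2|5)=-1; (−1)^{1·-2·2}·(-1)^-2·(-1)^1 = -1.
v=43: a=43^1·(≡6), b=43^0·(≡9) mod 43; (6|43)=+1, (9|43)=+1; (−1)^{1·0·21}·(+1)^0·(+1)^1 = +1.
v=3: a=3^6·(≡1), b=3^8·(≡2) mod 3; (1|3)=+1, (2|3)=-1; (−1)^{6·8·1}·(+1)^8·(-1)^6 = +1.
v=∞: -1726235 < 0 and -37 < 0  ⇒  (a,b)_∞ = -1.
v=13: a=13^-6·(≡10), b=13^-2·(≡2) mod 13; (10|13)=+1, (2|13)=-1; (−1)^{-6·-2·6}·(+1)^-2·(-1)^-6 = +1.
v=23: a=23^-2·(≡7), b=23^0·(≡8) mod 23; (7|23)=-1, (8|23)=+1; (−1)^{-2·0·11}·(-1)^0·(+1)^-2 = +1.
v=2: v_2(a)=24, v_2(b)=0; units ≡ 5, 3 (mod 8); ε·ε+αω+βω = 0·1+24·1+0·1 ≡ 0  ⇒  (a,b)_2 = +1.
Ram(-1726235, -37) = {5, 7, 37, ∞}; no ℚ_5-point on the conic.

[5, 7, 37, inf]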